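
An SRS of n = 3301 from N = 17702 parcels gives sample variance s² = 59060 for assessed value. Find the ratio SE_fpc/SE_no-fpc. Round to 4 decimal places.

0.9020

f = n/N = 3301/17702 = 0.18647610.
SE_no-fpc = √(s²/n) = 4.2298402; SE_fpc = √((1−f)s²/n) = 3.815128.
Ratio = √(1−f) = 0.90195560.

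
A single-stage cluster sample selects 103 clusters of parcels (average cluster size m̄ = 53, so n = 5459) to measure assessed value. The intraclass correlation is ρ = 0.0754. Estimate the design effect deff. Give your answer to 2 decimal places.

deff = 1 + (53 − 1)·0.0754 = 1 + 3.9208 = 4.9208.

4.92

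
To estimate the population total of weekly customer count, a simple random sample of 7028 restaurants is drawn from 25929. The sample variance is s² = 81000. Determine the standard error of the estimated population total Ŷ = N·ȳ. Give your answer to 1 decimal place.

Var(Ŷ) = N²·Var(ȳ) = N²·(1 − n/N)·s²/n.
f = 7028/25929 = 0.27104786; Var(ȳ) = 0.72895214·81000/7028 = 8.401412.
Var(Ŷ) = 25929² · 8.401412 = 5.6483789 × 10^9.
SE(Ŷ) = √(5.6483789 × 10^9) = 75155.7.

75155.7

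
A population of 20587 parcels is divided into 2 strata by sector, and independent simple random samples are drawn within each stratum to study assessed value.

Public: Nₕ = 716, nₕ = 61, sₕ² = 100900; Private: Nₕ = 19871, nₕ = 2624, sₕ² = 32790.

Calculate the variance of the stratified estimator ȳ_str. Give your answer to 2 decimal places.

11.94

Var(ȳ_str) = Σₕ Wₕ²(1 − fₕ)sₕ²/nₕ with Wₕ = Nₕ/N, N = 20587.
Public: Wₕ = 0.03477923; term = 0.03477923²·(1 − 0.08519553)·100900/61 = 1.8303305.
Private: Wₕ = 0.96522077; term = 0.96522077²·(1 − 0.13205173)·32790/2624 = 10.104731.
Sum = 11.935062.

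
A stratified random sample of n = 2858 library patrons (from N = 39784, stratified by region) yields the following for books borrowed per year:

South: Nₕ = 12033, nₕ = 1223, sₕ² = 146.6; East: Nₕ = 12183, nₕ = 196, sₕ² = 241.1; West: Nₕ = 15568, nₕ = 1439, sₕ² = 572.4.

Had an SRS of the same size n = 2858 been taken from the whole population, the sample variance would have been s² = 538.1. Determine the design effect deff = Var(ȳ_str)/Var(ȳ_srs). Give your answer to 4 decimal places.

1.0222

Var(ȳ_str) = Σ Wₕ²(1−fₕ)sₕ²/nₕ with Wₕ = Nₕ/39784:
  South: (12033/39784)²·(1−1223/12033)·146.6/1223 = 0.0098512248
  East: (12183/39784)²·(1−196/12183)·241.1/196 = 0.11349821
  West: (15568/39784)²·(1−1439/15568)·572.4/1439 = 0.055279765
  → Var(ȳ_str) = 0.1786292.
Var(ȳ_srs) = (1 − 2858/39784)·538.1/2858 = 0.17475298.
deff = 0.1786292 / 0.17475298 = 1.0222.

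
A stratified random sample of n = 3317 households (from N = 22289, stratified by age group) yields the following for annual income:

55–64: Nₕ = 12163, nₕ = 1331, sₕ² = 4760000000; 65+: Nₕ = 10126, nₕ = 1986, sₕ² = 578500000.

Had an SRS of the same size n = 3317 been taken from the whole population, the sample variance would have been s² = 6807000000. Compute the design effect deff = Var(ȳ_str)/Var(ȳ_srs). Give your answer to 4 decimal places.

0.5706

Var(ȳ_str) = Σ Wₕ²(1−fₕ)sₕ²/nₕ with Wₕ = Nₕ/22289:
  55–64: (12163/22289)²·(1−1331/12163)·4760000000/1331 = 948412.1
  65+: (10126/22289)²·(1−1986/10126)·578500000/1986 = 48328.718
  → Var(ȳ_str) = 996740.82.
Var(ȳ_srs) = (1 − 3317/22289)·6807000000/3317 = 1.7467583 × 10^6.
deff = 996740.82 / (1.7467583 × 10^6) = 0.5706.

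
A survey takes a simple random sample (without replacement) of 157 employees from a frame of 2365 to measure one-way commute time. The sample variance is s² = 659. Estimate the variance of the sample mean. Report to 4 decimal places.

3.9188

Under SRS without replacement, Var(ȳ) = (1 − f)·s²/n with f = n/N = 157/2365 = 0.06638478.
Var(ȳ) = (1 − 0.06638478)·659/157 = 0.93361522·4.1974522 = 3.9188053.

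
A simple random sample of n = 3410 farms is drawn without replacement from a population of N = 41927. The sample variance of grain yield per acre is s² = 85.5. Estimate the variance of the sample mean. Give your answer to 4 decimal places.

0.0230

Under SRS without replacement, Var(ȳ) = (1 − f)·s²/n with f = n/N = 3410/41927 = 0.08133184.
Var(ȳ) = (1 − 0.08133184)·85.5/3410 = 0.91866816·0.025073314 = 0.023034055.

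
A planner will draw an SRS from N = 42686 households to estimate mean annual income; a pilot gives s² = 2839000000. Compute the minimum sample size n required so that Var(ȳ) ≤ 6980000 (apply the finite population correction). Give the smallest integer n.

403

Without fpc, n₀ = s²/D = 2839000000/6980000 = 406.7335.
With fpc, (1 − n/N)·s²/n ≤ D requires n ≥ n₀/(1 + n₀/N) = 406.7335/(1 + 406.7335/42686) = 402.8945.
Rounding up, n = 403.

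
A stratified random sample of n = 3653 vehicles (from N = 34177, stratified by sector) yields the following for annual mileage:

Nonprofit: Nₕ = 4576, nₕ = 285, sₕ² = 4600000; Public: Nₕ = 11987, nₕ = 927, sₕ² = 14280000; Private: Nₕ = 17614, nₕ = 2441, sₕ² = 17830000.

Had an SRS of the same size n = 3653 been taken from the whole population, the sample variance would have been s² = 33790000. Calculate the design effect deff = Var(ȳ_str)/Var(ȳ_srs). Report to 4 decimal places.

Var(ȳ_str) = Σ Wₕ²(1−fₕ)sₕ²/nₕ with Wₕ = Nₕ/34177:
  Nonprofit: (4576/34177)²·(1−285/4576)·4600000/285 = 271.32488
  Public: (11987/34177)²·(1−927/11987)·14280000/927 = 1748.4219
  Private: (17614/34177)²·(1−2441/17614)·17830000/2441 = 1671.2643
  → Var(ȳ_str) = 3691.0111.
Var(ȳ_srs) = (1 − 3653/34177)·33790000/3653 = 8261.255.
deff = 3691.0111 / 8261.255 = 0.4468.

0.4468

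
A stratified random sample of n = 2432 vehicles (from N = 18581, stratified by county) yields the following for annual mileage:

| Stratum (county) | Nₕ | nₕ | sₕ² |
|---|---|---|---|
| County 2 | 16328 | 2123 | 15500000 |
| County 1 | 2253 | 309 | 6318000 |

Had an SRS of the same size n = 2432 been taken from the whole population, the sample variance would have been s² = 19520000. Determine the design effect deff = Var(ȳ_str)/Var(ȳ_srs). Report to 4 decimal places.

Var(ȳ_str) = Σ Wₕ²(1−fₕ)sₕ²/nₕ with Wₕ = Nₕ/18581:
  County 2: (16328/18581)²·(1−2123/16328)·15500000/2123 = 4904.7601
  County 1: (2253/18581)²·(1−309/2253)·6318000/309 = 259.38235
  → Var(ȳ_str) = 5164.1425.
Var(ȳ_srs) = (1 − 2432/18581)·19520000/2432 = 6975.7803.
deff = 5164.1425 / 6975.7803 = 0.7403.

0.7403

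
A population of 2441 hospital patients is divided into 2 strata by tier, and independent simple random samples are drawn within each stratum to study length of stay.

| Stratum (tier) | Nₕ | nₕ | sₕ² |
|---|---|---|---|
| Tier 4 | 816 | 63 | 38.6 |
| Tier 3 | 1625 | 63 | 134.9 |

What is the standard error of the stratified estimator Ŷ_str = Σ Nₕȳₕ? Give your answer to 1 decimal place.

2410.7

Var(Ŷ_str) = Σₕ Nₕ²(1 − fₕ)sₕ²/nₕ.
Tier 4: 816²·(1 − 63/816)·38.6/63 = 376471.31.
Tier 3: 1625²·(1 − 63/1625)·134.9/63 = 5.4350782 × 10^6.
Sum = 5.8115495 × 10^6.
SE = √(5.8115495 × 10^6) = 2410.7.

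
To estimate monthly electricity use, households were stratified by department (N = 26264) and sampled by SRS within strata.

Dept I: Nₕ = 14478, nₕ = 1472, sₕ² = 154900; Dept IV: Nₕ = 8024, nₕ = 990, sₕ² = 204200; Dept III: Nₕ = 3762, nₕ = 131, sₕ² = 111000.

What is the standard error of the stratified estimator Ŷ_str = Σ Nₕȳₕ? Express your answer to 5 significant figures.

207440

Var(Ŷ_str) = Σₕ Nₕ²(1 − fₕ)sₕ²/nₕ.
Dept I: 14478²·(1 − 1472/14478)·154900/1472 = 1.9815085 × 10^10.
Dept IV: 8024²·(1 − 990/8024)·204200/990 = 1.1641631 × 10^10.
Dept III: 3762²·(1 − 131/3762)·111000/131 = 1.1574353 × 10^10.
Sum = 4.3031069 × 10^10.
SE = √(4.3031069 × 10^10) = 207440.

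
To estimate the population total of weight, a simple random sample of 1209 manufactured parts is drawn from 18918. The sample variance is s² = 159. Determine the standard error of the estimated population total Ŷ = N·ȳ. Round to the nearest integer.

Var(Ŷ) = N²·Var(ȳ) = N²·(1 − n/N)·s²/n.
f = 1209/18918 = 0.06390739; Var(ȳ) = 0.93609261·159/1209 = 0.12310895.
Var(Ŷ) = 18918² · 0.12310895 = 4.4059551 × 10^7.
SE(Ŷ) = √(4.4059551 × 10^7) = 6638.

6638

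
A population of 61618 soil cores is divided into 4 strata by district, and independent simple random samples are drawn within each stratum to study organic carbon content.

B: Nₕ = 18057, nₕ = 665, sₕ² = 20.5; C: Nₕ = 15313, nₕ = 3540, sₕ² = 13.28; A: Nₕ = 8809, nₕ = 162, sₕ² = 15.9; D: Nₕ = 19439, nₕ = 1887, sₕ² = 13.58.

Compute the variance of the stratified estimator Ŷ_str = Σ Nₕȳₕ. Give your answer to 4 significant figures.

2.029 × 10^7

Var(Ŷ_str) = Σₕ Nₕ²(1 − fₕ)sₕ²/nₕ.
B: 18057²·(1 − 665/18057)·20.5/665 = 9.6811587 × 10^6.
C: 15313²·(1 − 3540/15313)·13.28/3540 = 676304.44.
A: 8809²·(1 − 162/8809)·15.9/162 = 7.4760841 × 10^6.
D: 19439²·(1 − 1887/19439)·13.58/1887 = 2.4554348 × 10^6.
Sum = 2.0288982 × 10^7.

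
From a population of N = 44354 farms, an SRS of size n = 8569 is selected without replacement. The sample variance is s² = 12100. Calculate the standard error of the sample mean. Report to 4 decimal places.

Under SRS without replacement, Var(ȳ) = (1 − f)·s²/n with f = n/N = 8569/44354 = 0.19319565.
Var(ȳ) = (1 − 0.19319565)·12100/8569 = 0.80680435·1.4120668 = 1.1392616.
SE(ȳ) = √(1.1392616) = 1.0674.

1.0674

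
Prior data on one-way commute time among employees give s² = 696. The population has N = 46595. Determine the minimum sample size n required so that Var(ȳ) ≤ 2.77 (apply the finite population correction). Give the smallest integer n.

250

Without fpc, n₀ = s²/D = 696/2.77 = 251.2635.
With fpc, (1 − n/N)·s²/n ≤ D requires n ≥ n₀/(1 + n₀/N) = 251.2635/(1 + 251.2635/46595) = 249.9158.
Rounding up, n = 250.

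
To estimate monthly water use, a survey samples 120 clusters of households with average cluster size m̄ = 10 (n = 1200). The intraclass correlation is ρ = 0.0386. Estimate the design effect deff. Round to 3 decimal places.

1.347

deff = 1 + (10 − 1)·0.0386 = 1 + 0.3474 = 1.3474.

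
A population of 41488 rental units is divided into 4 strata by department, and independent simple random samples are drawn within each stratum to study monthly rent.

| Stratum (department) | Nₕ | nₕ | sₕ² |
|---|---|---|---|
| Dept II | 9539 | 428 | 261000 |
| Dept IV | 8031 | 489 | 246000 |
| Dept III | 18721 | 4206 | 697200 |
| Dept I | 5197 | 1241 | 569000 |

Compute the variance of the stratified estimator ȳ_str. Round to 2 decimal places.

Var(ȳ_str) = Σₕ Wₕ²(1 − fₕ)sₕ²/nₕ with Wₕ = Nₕ/N, N = 41488.
Dept II: Wₕ = 0.22992191; term = 0.22992191²·(1 − 0.04486843)·261000/428 = 30.790776.
Dept IV: Wₕ = 0.19357405; term = 0.19357405²·(1 − 0.06088905)·246000/489 = 17.702614.
Dept III: Wₕ = 0.45123891; term = 0.45123891²·(1 − 0.22466749)·697200/4206 = 26.169125.
Dept I: Wₕ = 0.12526514; term = 0.12526514²·(1 − 0.23879161)·569000/1241 = 5.4765176.
Sum = 80.139033.

80.14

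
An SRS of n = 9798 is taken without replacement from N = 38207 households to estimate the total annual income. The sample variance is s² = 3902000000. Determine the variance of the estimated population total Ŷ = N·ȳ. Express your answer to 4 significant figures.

4.323 × 10^14

Var(Ŷ) = N²·Var(ȳ) = N²·(1 − n/N)·s²/n.
f = 9798/38207 = 0.25644515; Var(ȳ) = 0.74355485·3902000000/9798 = 296116.66.
Var(Ŷ) = 38207² · 296116.66 = 4.3226365 × 10^14.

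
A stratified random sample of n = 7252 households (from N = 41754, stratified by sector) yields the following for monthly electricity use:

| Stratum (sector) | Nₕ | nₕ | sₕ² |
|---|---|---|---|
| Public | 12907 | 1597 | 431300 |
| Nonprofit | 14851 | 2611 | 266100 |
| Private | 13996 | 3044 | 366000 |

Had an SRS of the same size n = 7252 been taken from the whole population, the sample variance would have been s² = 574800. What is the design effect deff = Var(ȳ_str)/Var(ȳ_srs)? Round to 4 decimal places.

Var(ȳ_str) = Σ Wₕ²(1−fₕ)sₕ²/nₕ with Wₕ = Nₕ/41754:
  Public: (12907/41754)²·(1−1597/12907)·431300/1597 = 22.613422
  Nonprofit: (14851/41754)²·(1−2611/14851)·266100/2611 = 10.626223
  Private: (13996/41754)²·(1−3044/13996)·366000/3044 = 10.571525
  → Var(ȳ_str) = 43.81117.
Var(ȳ_srs) = (1 − 7252/41754)·574800/7252 = 65.494548.
deff = 43.81117 / 65.494548 = 0.6689.

0.6689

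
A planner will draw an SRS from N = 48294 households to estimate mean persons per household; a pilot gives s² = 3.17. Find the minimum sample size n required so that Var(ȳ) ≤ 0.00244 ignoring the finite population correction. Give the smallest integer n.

Without fpc, n₀ = s²/D = 3.17/0.00244 = 1299.1803.
Rounding up, n = 1300.

1300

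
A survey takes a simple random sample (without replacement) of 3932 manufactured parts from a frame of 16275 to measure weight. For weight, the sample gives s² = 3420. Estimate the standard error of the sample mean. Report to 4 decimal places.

Under SRS without replacement, Var(ȳ) = (1 − f)·s²/n with f = n/N = 3932/16275 = 0.24159754.
Var(ȳ) = (1 − 0.24159754)·3420/3932 = 0.75840246·0.86978637 = 0.65964812.
SE(ȳ) = √(0.65964812) = 0.8122.

0.8122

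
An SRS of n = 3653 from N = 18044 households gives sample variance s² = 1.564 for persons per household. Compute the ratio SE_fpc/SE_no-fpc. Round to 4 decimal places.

0.8931

f = n/N = 3653/18044 = 0.20244957.
SE_no-fpc = √(s²/n) = 0.020691574; SE_fpc = √((1−f)s²/n) = 0.018478751.
Ratio = √(1−f) = 0.89305679.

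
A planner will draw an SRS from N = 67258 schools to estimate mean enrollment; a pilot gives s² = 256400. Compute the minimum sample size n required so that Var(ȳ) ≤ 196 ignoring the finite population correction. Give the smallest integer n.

Without fpc, n₀ = s²/D = 256400/196 = 1308.1633.
Rounding up, n = 1309.

1309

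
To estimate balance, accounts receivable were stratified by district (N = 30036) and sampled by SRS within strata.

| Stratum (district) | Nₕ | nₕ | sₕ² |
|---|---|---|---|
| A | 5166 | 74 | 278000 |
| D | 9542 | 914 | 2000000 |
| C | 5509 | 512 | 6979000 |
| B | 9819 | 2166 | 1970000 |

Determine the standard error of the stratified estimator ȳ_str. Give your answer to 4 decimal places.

Var(ȳ_str) = Σₕ Wₕ²(1 − fₕ)sₕ²/nₕ with Wₕ = Nₕ/N, N = 30036.
A: Wₕ = 0.17199361; term = 0.17199361²·(1 − 0.01432443)·278000/74 = 109.53973.
D: Wₕ = 0.31768544; term = 0.31768544²·(1 − 0.09578705)·2000000/914 = 199.68671.
C: Wₕ = 0.18341324; term = 0.18341324²·(1 − 0.09293883)·6979000/512 = 415.93088.
B: Wₕ = 0.32690771; term = 0.32690771²·(1 − 0.22059273)·1970000/2166 = 75.756963.
Sum = 800.91428.
SE = √(800.91428) = 28.3004.

28.3004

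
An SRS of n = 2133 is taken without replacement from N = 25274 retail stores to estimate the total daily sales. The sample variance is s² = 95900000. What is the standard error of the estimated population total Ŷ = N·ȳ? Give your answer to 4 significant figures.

Var(Ŷ) = N²·Var(ȳ) = N²·(1 − n/N)·s²/n.
f = 2133/25274 = 0.08439503; Var(ȳ) = 0.91560497·95900000/2133 = 41165.737.
Var(Ŷ) = 25274² · 41165.737 = 2.6295647 × 10^13.
SE(Ŷ) = √(2.6295647 × 10^13) = 5.128 × 10^6.

5.128 × 10^6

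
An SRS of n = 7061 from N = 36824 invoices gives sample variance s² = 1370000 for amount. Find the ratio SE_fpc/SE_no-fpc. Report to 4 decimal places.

f = n/N = 7061/36824 = 0.19174995.
SE_no-fpc = √(s²/n) = 13.929232; SE_fpc = √((1−f)s²/n) = 12.52276.
Ratio = √(1−f) = 0.89902728.

0.8990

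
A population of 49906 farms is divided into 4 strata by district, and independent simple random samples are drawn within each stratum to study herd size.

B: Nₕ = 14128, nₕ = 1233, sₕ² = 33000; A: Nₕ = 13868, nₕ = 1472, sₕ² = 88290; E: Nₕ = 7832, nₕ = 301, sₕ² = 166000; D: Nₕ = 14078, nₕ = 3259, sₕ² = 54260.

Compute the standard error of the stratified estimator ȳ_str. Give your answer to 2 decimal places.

Var(ȳ_str) = Σₕ Wₕ²(1 − fₕ)sₕ²/nₕ with Wₕ = Nₕ/N, N = 49906.
B: Wₕ = 0.28309221; term = 0.28309221²·(1 − 0.08727350)·33000/1233 = 1.9577055.
A: Wₕ = 0.27788242; term = 0.27788242²·(1 − 0.10614364)·88290/1472 = 4.1399356.
E: Wₕ = 0.15693504; term = 0.15693504²·(1 − 0.03843207)·166000/301 = 13.060548.
D: Wₕ = 0.28209033; term = 0.28209033²·(1 − 0.23149595)·54260/3259 = 1.0181646.
Sum = 20.176354.
SE = √(20.176354) = 4.49.

4.49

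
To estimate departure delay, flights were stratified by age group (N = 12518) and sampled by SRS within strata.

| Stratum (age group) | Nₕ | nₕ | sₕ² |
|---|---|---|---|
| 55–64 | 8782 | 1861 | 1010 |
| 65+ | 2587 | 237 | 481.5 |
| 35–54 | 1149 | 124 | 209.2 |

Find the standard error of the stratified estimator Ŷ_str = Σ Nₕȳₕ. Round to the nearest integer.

6879

Var(Ŷ_str) = Σₕ Nₕ²(1 − fₕ)sₕ²/nₕ.
55–64: 8782²·(1 − 1861/8782)·1010/1861 = 3.2986579 × 10^7.
65+: 2587²·(1 − 237/2587)·481.5/237 = 1.2351288 × 10^7.
35–54: 1149²·(1 − 124/1149)·209.2/124 = 1.986936 × 10^6.
Sum = 4.7324803 × 10^7.
SE = √(4.7324803 × 10^7) = 6879.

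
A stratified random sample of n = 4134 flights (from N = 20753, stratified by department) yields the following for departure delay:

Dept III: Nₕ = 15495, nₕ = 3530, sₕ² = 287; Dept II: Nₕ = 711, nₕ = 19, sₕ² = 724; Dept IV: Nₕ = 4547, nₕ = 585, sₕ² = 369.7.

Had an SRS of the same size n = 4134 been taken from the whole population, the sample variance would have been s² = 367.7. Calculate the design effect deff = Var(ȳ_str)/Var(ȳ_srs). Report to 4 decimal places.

Var(ȳ_str) = Σ Wₕ²(1−fₕ)sₕ²/nₕ with Wₕ = Nₕ/20753:
  Dept III: (15495/20753)²·(1−3530/15495)·287/3530 = 0.034998522
  Dept II: (711/20753)²·(1−19/711)·724/19 = 0.043531024
  Dept IV: (4547/20753)²·(1−585/4547)·369.7/585 = 0.026434508
  → Var(ȳ_str) = 0.10496405.
Var(ȳ_srs) = (1 − 4134/20753)·367.7/4134 = 0.071227411.
deff = 0.10496405 / 0.071227411 = 1.4736.

1.4736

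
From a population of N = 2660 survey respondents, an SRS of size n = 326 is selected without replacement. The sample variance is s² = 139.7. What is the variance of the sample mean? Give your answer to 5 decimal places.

0.37601

Under SRS without replacement, Var(ȳ) = (1 − f)·s²/n with f = n/N = 326/2660 = 0.12255639.
Var(ȳ) = (1 − 0.12255639)·139.7/326 = 0.87744361·0.42852761 = 0.37600881.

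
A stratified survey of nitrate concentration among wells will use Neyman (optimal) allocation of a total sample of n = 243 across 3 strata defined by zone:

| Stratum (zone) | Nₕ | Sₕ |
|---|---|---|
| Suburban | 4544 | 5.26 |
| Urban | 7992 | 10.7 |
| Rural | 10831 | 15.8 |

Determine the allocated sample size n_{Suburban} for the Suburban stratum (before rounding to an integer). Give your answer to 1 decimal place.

20.7

Neyman allocation: nₕ = n·NₕSₕ / Σⱼ NⱼSⱼ.
Σ NⱼSⱼ = 4544·5.26 + 7992·10.7 + 10831·15.8 = 280545.64.
n_{Suburban} = 243·4544·5.26 / 280545.64 = 20.7.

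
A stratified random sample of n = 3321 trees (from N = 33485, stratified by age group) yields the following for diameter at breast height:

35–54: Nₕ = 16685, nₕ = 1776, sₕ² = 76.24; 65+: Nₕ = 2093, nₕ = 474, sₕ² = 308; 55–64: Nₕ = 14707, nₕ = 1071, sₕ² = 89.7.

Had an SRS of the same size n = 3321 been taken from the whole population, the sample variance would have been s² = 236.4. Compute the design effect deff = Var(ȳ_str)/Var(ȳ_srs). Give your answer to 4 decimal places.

0.4128

Var(ȳ_str) = Σ Wₕ²(1−fₕ)sₕ²/nₕ with Wₕ = Nₕ/33485:
  35–54: (16685/33485)²·(1−1776/16685)·76.24/1776 = 0.0095238829
  65+: (2093/33485)²·(1−474/2093)·308/474 = 0.0019637574
  55–64: (14707/33485)²·(1−1071/14707)·89.7/1071 = 0.014980056
  → Var(ȳ_str) = 0.026467696.
Var(ȳ_srs) = (1 − 3321/33485)·236.4/3321 = 0.064123501.
deff = 0.026467696 / 0.064123501 = 0.4128.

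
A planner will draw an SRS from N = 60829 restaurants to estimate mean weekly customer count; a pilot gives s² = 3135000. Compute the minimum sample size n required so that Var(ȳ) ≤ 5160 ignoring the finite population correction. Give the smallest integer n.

608

Without fpc, n₀ = s²/D = 3135000/5160 = 607.5581.
Rounding up, n = 608.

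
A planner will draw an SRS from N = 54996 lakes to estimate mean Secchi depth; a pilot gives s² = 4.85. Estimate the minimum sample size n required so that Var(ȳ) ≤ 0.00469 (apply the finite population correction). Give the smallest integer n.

Without fpc, n₀ = s²/D = 4.85/0.00469 = 1034.1151.
With fpc, (1 − n/N)·s²/n ≤ D requires n ≥ n₀/(1 + n₀/N) = 1034.1151/(1 + 1034.1151/54996) = 1015.0290.
Rounding up, n = 1016.

1016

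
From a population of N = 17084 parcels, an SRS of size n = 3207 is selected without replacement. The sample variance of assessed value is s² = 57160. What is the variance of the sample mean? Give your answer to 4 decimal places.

Under SRS without replacement, Var(ȳ) = (1 − f)·s²/n with f = n/N = 3207/17084 = 0.18771950.
Var(ȳ) = (1 − 0.18771950)·57160/3207 = 0.81228050·17.823511 = 14.47769.

14.4777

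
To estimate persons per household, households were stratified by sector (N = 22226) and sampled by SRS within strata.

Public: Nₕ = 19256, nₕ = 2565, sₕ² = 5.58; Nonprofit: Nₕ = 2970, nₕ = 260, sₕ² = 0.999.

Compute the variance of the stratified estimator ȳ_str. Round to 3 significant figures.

0.00148

Var(ȳ_str) = Σₕ Wₕ²(1 − fₕ)sₕ²/nₕ with Wₕ = Nₕ/N, N = 22226.
Public: Wₕ = 0.86637272; term = 0.86637272²·(1 − 0.13320523)·5.58/2565 = 0.0014153787.
Nonprofit: Wₕ = 0.13362728; term = 0.13362728²·(1 − 0.08754209)·0.999/260 = 6.2603017 × 10^-5.
Sum = 0.0014779817.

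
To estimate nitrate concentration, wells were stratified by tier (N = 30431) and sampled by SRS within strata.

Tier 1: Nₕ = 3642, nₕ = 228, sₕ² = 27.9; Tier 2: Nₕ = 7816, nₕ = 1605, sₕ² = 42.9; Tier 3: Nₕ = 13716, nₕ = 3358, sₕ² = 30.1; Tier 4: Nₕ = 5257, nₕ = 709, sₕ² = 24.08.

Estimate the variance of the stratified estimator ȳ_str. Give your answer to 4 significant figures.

Var(ȳ_str) = Σₕ Wₕ²(1 − fₕ)sₕ²/nₕ with Wₕ = Nₕ/N, N = 30431.
Tier 1: Wₕ = 0.11968059; term = 0.11968059²·(1 − 0.06260297)·27.9/228 = 0.0016430106.
Tier 2: Wₕ = 0.25684335; term = 0.25684335²·(1 − 0.20534800)·42.9/1605 = 0.0014011863.
Tier 3: Wₕ = 0.45072459; term = 0.45072459²·(1 − 0.24482356)·30.1/3358 = 0.0013751711.
Tier 4: Wₕ = 0.17275147; term = 0.17275147²·(1 − 0.13486780)·24.08/709 = 8.7687206 × 10^-4.
Sum = 0.0052962401.

0.005296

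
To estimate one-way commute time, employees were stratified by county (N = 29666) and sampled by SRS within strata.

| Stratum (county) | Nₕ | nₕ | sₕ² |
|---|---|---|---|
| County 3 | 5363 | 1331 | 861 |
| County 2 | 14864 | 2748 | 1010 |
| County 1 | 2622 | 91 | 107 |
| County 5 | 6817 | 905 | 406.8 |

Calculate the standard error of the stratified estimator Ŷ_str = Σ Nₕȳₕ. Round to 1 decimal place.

Var(Ŷ_str) = Σₕ Nₕ²(1 − fₕ)sₕ²/nₕ.
County 3: 5363²·(1 − 1331/5363)·861/1331 = 1.3987929 × 10^7.
County 2: 14864²·(1 − 2748/14864)·1010/2748 = 6.6191101 × 10^7.
County 1: 2622²·(1 − 91/2622)·107/91 = 7.8031008 × 10^6.
County 5: 6817²·(1 − 905/6817)·406.8/905 = 1.8115907 × 10^7.
Sum = 1.0609804 × 10^8.
SE = √(1.0609804 × 10^8) = 10300.4.

10300.4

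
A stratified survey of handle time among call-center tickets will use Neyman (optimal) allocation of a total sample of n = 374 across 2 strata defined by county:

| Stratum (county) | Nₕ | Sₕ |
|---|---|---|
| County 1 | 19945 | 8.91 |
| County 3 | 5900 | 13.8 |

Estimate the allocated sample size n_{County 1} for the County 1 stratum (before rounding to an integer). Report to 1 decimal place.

256.5

Neyman allocation: nₕ = n·NₕSₕ / Σⱼ NⱼSⱼ.
Σ NⱼSⱼ = 19945·8.91 + 5900·13.8 = 259129.95.
n_{County 1} = 374·19945·8.91 / 259129.95 = 256.5.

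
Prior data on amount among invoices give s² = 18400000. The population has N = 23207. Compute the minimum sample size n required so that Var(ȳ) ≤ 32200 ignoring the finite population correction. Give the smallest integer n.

572

Without fpc, n₀ = s²/D = 18400000/32200 = 571.4286.
Rounding up, n = 572.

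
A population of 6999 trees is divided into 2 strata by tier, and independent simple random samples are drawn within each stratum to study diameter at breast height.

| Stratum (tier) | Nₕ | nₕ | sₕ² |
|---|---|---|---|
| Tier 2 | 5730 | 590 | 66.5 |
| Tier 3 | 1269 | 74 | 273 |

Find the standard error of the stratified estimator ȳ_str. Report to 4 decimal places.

0.4266

Var(ȳ_str) = Σₕ Wₕ²(1 − fₕ)sₕ²/nₕ with Wₕ = Nₕ/N, N = 6999.
Tier 2: Wₕ = 0.81868838; term = 0.81868838²·(1 − 0.10296684)·66.5/590 = 0.067766552.
Tier 3: Wₕ = 0.18131162; term = 0.18131162²·(1 − 0.05831363)·273/74 = 0.11420588.
Sum = 0.18197243.
SE = √(0.18197243) = 0.4266.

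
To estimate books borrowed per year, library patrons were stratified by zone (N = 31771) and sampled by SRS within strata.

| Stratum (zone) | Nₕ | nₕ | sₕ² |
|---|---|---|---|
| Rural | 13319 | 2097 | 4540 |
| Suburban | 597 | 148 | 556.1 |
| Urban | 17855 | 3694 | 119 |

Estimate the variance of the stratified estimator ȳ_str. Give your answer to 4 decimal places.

Var(ȳ_str) = Σₕ Wₕ²(1 − fₕ)sₕ²/nₕ with Wₕ = Nₕ/N, N = 31771.
Rural: Wₕ = 0.41921878; term = 0.41921878²·(1 − 0.15744425)·4540/2097 = 0.32058082.
Suburban: Wₕ = 0.01879072; term = 0.01879072²·(1 − 0.24790620)·556.1/148 = 9.9781512 × 10^-4.
Urban: Wₕ = 0.56199049; term = 0.56199049²·(1 − 0.20688883)·119/3694 = 0.0080694155.
Sum = 0.32964805.

0.3296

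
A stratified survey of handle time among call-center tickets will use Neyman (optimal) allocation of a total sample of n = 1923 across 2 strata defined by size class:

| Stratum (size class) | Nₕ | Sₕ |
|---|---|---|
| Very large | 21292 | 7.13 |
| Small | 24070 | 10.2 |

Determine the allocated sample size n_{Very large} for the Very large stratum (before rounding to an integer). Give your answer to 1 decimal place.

734.7

Neyman allocation: nₕ = n·NₕSₕ / Σⱼ NⱼSⱼ.
Σ NⱼSⱼ = 21292·7.13 + 24070·10.2 = 397325.96.
n_{Very large} = 1923·21292·7.13 / 397325.96 = 734.7.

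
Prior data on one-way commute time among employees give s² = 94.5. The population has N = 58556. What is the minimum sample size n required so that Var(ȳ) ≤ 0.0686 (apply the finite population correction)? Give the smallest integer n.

Without fpc, n₀ = s²/D = 94.5/0.0686 = 1377.5510.
With fpc, (1 − n/N)·s²/n ≤ D requires n ≥ n₀/(1 + n₀/N) = 1377.5510/(1 + 1377.5510/58556) = 1345.8885.
Rounding up, n = 1346.

1346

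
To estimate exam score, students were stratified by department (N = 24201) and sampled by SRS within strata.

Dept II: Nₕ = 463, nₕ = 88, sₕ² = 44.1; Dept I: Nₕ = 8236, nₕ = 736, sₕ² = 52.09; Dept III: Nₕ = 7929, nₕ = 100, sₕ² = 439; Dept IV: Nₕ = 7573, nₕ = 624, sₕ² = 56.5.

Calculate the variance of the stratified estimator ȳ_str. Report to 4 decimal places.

0.4810

Var(ȳ_str) = Σₕ Wₕ²(1 − fₕ)sₕ²/nₕ with Wₕ = Nₕ/N, N = 24201.
Dept II: Wₕ = 0.01913144; term = 0.01913144²·(1 − 0.19006479)·44.1/88 = 1.4855988 × 10^-4.
Dept I: Wₕ = 0.34031652; term = 0.34031652²·(1 − 0.08936377)·52.09/736 = 0.0074642731.
Dept III: Wₕ = 0.32763109; term = 0.32763109²·(1 − 0.01261193)·439/100 = 0.46528881.
Dept IV: Wₕ = 0.31292095; term = 0.31292095²·(1 − 0.08239799)·56.5/624 = 0.008135561.
Sum = 0.4810372.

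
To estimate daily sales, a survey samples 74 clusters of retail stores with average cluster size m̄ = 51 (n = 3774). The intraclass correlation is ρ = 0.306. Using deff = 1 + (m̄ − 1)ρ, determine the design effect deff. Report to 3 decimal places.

deff = 1 + (51 − 1)·0.306 = 1 + 15.3 = 16.3.

16.300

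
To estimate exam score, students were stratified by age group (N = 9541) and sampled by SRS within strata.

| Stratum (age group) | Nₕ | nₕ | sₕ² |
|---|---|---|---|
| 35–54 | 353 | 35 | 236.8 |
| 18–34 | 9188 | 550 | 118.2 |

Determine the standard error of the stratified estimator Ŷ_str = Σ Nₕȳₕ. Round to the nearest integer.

4221

Var(Ŷ_str) = Σₕ Nₕ²(1 − fₕ)sₕ²/nₕ.
35–54: 353²·(1 − 35/353)·236.8/35 = 759478.49.
18–34: 9188²·(1 − 550/9188)·118.2/550 = 1.7056463 × 10^7.
Sum = 1.7815941 × 10^7.
SE = √(1.7815941 × 10^7) = 4221.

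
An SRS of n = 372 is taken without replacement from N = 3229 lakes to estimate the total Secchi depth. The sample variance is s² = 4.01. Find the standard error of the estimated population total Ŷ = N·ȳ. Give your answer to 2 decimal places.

315.35

Var(Ŷ) = N²·Var(ȳ) = N²·(1 − n/N)·s²/n.
f = 372/3229 = 0.11520595; Var(ȳ) = 0.88479405·4.01/372 = 0.0095376993.
Var(Ŷ) = 3229² · 0.0095376993 = 99444.259.
SE(Ŷ) = √(99444.259) = 315.35.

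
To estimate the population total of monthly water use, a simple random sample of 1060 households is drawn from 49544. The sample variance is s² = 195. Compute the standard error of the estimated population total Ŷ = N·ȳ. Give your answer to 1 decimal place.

Var(Ŷ) = N²·Var(ȳ) = N²·(1 − n/N)·s²/n.
f = 1060/49544 = 0.02139512; Var(ȳ) = 0.97860488·195/1060 = 0.18002637.
Var(Ŷ) = 49544² · 0.18002637 = 4.4189416 × 10^8.
SE(Ŷ) = √(4.4189416 × 10^8) = 21021.3.

21021.3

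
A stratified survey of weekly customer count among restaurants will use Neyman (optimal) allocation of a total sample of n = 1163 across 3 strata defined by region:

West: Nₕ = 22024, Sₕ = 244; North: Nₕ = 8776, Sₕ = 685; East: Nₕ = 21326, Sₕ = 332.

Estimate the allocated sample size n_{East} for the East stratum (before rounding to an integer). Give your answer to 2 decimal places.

Neyman allocation: nₕ = n·NₕSₕ / Σⱼ NⱼSⱼ.
Σ NⱼSⱼ = 22024·244 + 8776·685 + 21326·332 = 1.8465648 × 10^7.
n_{East} = 1163·21326·332 / (1.8465648 × 10^7) = 445.93.

445.93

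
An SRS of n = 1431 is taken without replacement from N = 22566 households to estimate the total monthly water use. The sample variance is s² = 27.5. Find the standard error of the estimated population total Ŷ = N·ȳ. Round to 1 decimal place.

Var(Ŷ) = N²·Var(ȳ) = N²·(1 − n/N)·s²/n.
f = 1431/22566 = 0.06341399; Var(ȳ) = 0.93658601·27.5/1431 = 0.017998683.
Var(Ŷ) = 22566² · 0.017998683 = 9.1653678 × 10^6.
SE(Ŷ) = √(9.1653678 × 10^6) = 3027.4.

3027.4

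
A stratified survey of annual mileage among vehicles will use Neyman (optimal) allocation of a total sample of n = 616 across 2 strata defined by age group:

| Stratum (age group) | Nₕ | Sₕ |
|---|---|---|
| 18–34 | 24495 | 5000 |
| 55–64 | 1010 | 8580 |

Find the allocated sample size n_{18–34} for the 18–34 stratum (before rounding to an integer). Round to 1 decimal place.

575.3

Neyman allocation: nₕ = n·NₕSₕ / Σⱼ NⱼSⱼ.
Σ NⱼSⱼ = 24495·5000 + 1010·8580 = 1.311408 × 10^8.
n_{18–34} = 616·24495·5000 / (1.311408 × 10^8) = 575.3.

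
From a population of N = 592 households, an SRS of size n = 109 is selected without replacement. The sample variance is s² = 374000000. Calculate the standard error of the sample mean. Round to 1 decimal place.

1673.2

Under SRS without replacement, Var(ȳ) = (1 − f)·s²/n with f = n/N = 109/592 = 0.18412162.
Var(ȳ) = (1 − 0.18412162)·374000000/109 = 0.81587838·3.4311927 × 10^6 = 2.7994359 × 10^6.
SE(ȳ) = √(2.7994359 × 10^6) = 1673.2.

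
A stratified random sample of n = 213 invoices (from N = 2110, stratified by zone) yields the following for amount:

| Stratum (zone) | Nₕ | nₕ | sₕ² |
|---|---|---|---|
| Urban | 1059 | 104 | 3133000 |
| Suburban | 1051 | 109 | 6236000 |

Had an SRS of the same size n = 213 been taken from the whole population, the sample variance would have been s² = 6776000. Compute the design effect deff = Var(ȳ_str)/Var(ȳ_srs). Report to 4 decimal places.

0.6841

Var(ȳ_str) = Σ Wₕ²(1−fₕ)sₕ²/nₕ with Wₕ = Nₕ/2110:
  Urban: (1059/2110)²·(1−104/1059)·3133000/104 = 6843.2354
  Suburban: (1051/2110)²·(1−109/1051)·6236000/109 = 12722.379
  → Var(ȳ_str) = 19565.614.
Var(ȳ_srs) = (1 − 213/2110)·6776000/213 = 28600.832.
deff = 19565.614 / 28600.832 = 0.6841.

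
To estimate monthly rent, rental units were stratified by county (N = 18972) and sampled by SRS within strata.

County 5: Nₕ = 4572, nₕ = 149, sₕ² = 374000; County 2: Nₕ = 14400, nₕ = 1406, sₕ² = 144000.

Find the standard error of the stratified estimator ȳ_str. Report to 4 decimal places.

13.9378

Var(ȳ_str) = Σₕ Wₕ²(1 − fₕ)sₕ²/nₕ with Wₕ = Nₕ/N, N = 18972.
County 5: Wₕ = 0.24098672; term = 0.24098672²·(1 − 0.03258968)·374000/149 = 141.0205.
County 2: Wₕ = 0.75901328; term = 0.75901328²·(1 − 0.09763889)·144000/1406 = 53.242237.
Sum = 194.26274.
SE = √(194.26274) = 13.9378.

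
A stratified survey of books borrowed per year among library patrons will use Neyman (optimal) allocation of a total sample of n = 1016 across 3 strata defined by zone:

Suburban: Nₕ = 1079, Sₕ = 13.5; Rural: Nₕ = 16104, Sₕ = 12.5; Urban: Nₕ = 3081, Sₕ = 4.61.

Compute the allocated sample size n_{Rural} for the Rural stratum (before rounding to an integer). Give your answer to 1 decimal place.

889.0

Neyman allocation: nₕ = n·NₕSₕ / Σⱼ NⱼSⱼ.
Σ NⱼSⱼ = 1079·13.5 + 16104·12.5 + 3081·4.61 = 230069.91.
n_{Rural} = 1016·16104·12.5 / 230069.91 = 889.0.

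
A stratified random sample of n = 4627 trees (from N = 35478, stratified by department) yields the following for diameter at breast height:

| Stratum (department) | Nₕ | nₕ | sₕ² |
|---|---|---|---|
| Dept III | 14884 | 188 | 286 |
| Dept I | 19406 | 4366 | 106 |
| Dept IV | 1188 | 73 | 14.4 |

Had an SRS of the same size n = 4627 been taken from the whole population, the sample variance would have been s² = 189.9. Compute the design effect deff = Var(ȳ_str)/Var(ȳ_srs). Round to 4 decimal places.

7.5711

Var(ȳ_str) = Σ Wₕ²(1−fₕ)sₕ²/nₕ with Wₕ = Nₕ/35478:
  Dept III: (14884/35478)²·(1−188/14884)·286/188 = 0.26436791
  Dept I: (19406/35478)²·(1−4366/19406)·106/4366 = 0.0056297322
  Dept IV: (1188/35478)²·(1−73/1188)·14.4/73 = 2.0759299 × 10^-4
  → Var(ȳ_str) = 0.27020524.
Var(ȳ_srs) = (1 − 4627/35478)·189.9/4627 = 0.035689099.
deff = 0.27020524 / 0.035689099 = 7.5711.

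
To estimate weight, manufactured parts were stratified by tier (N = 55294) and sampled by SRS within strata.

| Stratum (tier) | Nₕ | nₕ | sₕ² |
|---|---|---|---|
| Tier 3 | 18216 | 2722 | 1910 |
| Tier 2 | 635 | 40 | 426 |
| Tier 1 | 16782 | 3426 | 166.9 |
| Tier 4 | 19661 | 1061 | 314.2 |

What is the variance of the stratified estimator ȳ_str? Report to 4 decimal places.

0.1051

Var(ȳ_str) = Σₕ Wₕ²(1 − fₕ)sₕ²/nₕ with Wₕ = Nₕ/N, N = 55294.
Tier 3: Wₕ = 0.32943900; term = 0.32943900²·(1 − 0.14942907)·1910/2722 = 0.064774758.
Tier 2: Wₕ = 0.01148407; term = 0.01148407²·(1 − 0.06299213)·426/40 = 0.001316086.
Tier 1: Wₕ = 0.30350490; term = 0.30350490²·(1 − 0.20414730)·166.9/3426 = 0.0035713555.
Tier 4: Wₕ = 0.35557203; term = 0.35557203²·(1 − 0.05396470)·314.2/1061 = 0.035420389.
Sum = 0.10508259.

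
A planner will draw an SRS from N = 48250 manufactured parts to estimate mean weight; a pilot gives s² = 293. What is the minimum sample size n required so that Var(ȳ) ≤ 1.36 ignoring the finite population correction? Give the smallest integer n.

216

Without fpc, n₀ = s²/D = 293/1.36 = 215.4412.
Rounding up, n = 216.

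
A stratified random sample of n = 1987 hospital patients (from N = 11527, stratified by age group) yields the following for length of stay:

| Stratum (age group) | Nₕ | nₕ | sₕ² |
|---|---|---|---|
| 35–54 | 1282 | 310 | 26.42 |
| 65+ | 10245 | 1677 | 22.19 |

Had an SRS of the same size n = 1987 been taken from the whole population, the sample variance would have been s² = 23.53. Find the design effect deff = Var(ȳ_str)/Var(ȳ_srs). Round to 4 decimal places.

0.9735

Var(ȳ_str) = Σ Wₕ²(1−fₕ)sₕ²/nₕ with Wₕ = Nₕ/11527:
  35–54: (1282/11527)²·(1−310/1282)·26.42/310 = 7.9926873 × 10^-4
  65+: (10245/11527)²·(1−1677/10245)·22.19/1677 = 0.0087414419
  → Var(ȳ_str) = 0.0095407106.
Var(ȳ_srs) = (1 − 1987/11527)·23.53/1987 = 0.0098006785.
deff = 0.0095407106 / 0.0098006785 = 0.9735.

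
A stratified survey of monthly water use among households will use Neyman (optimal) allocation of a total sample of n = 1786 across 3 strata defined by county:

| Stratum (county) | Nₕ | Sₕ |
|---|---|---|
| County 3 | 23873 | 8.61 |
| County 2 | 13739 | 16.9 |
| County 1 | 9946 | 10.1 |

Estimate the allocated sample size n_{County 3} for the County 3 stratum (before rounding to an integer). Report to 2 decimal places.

Neyman allocation: nₕ = n·NₕSₕ / Σⱼ NⱼSⱼ.
Σ NⱼSⱼ = 23873·8.61 + 13739·16.9 + 9946·10.1 = 538190.23.
n_{County 3} = 1786·23873·8.61 / 538190.23 = 682.11.

682.11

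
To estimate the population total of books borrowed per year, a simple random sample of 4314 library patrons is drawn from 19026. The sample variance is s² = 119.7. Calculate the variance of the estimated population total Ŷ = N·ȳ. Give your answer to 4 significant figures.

7.767 × 10^6

Var(Ŷ) = N²·Var(ȳ) = N²·(1 − n/N)·s²/n.
f = 4314/19026 = 0.22674235; Var(ȳ) = 0.77325765·119.7/4314 = 0.02145548.
Var(Ŷ) = 19026² · 0.02145548 = 7.7666408 × 10^6.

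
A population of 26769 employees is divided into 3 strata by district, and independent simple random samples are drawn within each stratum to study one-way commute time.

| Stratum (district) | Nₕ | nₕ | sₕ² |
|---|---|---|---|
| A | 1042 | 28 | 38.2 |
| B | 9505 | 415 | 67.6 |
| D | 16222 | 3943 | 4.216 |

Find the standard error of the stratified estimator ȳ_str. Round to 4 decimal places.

0.1482

Var(ȳ_str) = Σₕ Wₕ²(1 − fₕ)sₕ²/nₕ with Wₕ = Nₕ/N, N = 26769.
A: Wₕ = 0.03892562; term = 0.03892562²·(1 − 0.02687140)·38.2/28 = 0.0020116235.
B: Wₕ = 0.35507490; term = 0.35507490²·(1 − 0.04366123)·67.6/415 = 0.019640399.
D: Wₕ = 0.60599948; term = 0.60599948²·(1 − 0.24306497)·4.216/3943 = 2.9721924 × 10^-4.
Sum = 0.021949242.
SE = √(0.021949242) = 0.1482.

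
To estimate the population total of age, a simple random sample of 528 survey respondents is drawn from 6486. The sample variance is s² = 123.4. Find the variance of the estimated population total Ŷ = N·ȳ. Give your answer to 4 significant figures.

9.031 × 10^6

Var(Ŷ) = N²·Var(ȳ) = N²·(1 − n/N)·s²/n.
f = 528/6486 = 0.08140611; Var(ȳ) = 0.91859389·123.4/528 = 0.21468653.
Var(Ŷ) = 6486² · 0.21468653 = 9.031475 × 10^6.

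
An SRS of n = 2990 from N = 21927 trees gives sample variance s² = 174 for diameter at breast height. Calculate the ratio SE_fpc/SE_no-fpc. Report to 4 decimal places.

0.9293

f = n/N = 2990/21927 = 0.13636156.
SE_no-fpc = √(s²/n) = 0.24123428; SE_fpc = √((1−f)s²/n) = 0.22418421.
Ratio = √(1−f) = 0.92932149.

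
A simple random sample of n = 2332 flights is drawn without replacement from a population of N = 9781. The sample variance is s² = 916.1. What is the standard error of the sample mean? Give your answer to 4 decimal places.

0.5470

Under SRS without replacement, Var(ȳ) = (1 − f)·s²/n with f = n/N = 2332/9781 = 0.23842143.
Var(ȳ) = (1 − 0.23842143)·916.1/2332 = 0.76157857·0.39283877 = 0.29917759.
SE(ȳ) = √(0.29917759) = 0.5470.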